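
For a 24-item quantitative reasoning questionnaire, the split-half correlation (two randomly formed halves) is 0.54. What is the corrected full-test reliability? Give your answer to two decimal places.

0.70

The full test is twice the length of either half (n = 2).
r_full = 2(0.54) / (1 + 0.54)
       = 1.0800 / 1.5400 = 0.7013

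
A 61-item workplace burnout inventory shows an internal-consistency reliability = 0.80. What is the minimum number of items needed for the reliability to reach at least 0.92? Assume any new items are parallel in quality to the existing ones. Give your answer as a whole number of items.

176

Invert Spearman-Brown to solve for n:
n = r_target (1 − r_old) / [ r_old (1 − r_target) ]
n = 0.92(1 − 0.80) / [0.80(1 − 0.92)]
  = 0.1840 / 0.0640 = 2.8750
So the test needs 2.8750 × 61 ≈ 175.38 items; rounding up, 176.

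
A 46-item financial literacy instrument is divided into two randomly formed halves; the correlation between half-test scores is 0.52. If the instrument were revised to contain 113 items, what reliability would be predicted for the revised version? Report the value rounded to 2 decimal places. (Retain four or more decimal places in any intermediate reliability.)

0.84

Spearman-Brown correction (n = 2): r_full = 2·0.52/(1 + 0.52) = 0.6842
Then adjust to 113 items: n = 113/46 = 2.4565
r_new = n·r_full / (1 + (n − 1)·r_full) = 1.6807 / 1.9965 ≈ 0.8418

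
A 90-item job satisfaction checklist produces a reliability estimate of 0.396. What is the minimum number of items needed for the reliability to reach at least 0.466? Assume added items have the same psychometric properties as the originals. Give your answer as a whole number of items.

n = [0.466 × 0.604] / [0.396 × 0.534]
n = 0.281464 / 0.211464 ≈ 1.3310
Items needed = n × 90 = 1.3310 × 90 ≈ 119.79 → round up to 120

120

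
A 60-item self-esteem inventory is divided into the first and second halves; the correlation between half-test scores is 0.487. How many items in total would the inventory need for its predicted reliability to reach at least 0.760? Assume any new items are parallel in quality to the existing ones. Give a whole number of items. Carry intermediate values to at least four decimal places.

101

r_full = 2(0.487)/(1 + 0.487) = 0.6550
Solve Spearman-Brown for n: n = 0.760(1 − 0.6550) / [0.6550(1 − 0.760)] = 1.6679
Items = 1.6679 × 60 ≈ 100.07 → 101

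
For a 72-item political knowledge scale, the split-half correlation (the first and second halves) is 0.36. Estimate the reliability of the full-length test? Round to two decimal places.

Each half is half the length of the full test, so the full test is n = 2 times a half.
r_full = 2(0.36) / (1 + 0.36)
r_full = 0.7200 / 1.3600 ≈ 0.5294

0.53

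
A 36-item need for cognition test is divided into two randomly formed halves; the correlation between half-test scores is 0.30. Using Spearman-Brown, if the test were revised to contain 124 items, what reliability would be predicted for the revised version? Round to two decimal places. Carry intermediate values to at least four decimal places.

Full-test reliability from the split-half r: r_full = 2(0.30)/(1 + 0.30) = 0.4615
Length factor from 36 to 124 items: n = 124/36 = 3.4444
r_new = n·r_full / (1 + (n − 1)·r_full) = 1.5896 / 2.1281 ≈ 0.7470

0.75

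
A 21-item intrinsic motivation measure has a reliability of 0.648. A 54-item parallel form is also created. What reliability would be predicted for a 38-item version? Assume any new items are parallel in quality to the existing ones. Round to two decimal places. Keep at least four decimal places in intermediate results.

The 54-item form is not needed; work directly from the 21-item form with n = 38/21 = 1.8095.
r_{38} = n·r / (1 + (n − 1)·r) = 1.1726 / 1.5246 ≈ 0.7691

0.77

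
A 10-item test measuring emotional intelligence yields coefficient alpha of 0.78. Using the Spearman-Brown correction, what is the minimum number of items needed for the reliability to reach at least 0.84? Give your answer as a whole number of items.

15

n = 0.84(1 − 0.78) / [0.78(1 − 0.84)]
n = 0.1848 / 0.1248 ≈ 1.4808
So the test needs 1.4808 × 10 ≈ 14.81 items; rounding up, 15.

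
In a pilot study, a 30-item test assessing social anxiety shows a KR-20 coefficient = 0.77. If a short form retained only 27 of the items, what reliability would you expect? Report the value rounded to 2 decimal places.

0.75

n = 27/30 = 0.9
Spearman-Brown: r_new = n·r / (1 + (n − 1)·r)
r_new = 0.9·0.77 / [1 + (0.9 − 1)·0.77]
     = 0.6930 / 0.9230 = 0.7508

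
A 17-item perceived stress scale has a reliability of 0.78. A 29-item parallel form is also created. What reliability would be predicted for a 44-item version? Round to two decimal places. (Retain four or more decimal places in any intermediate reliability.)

0.90

The 29-item form is not needed; work directly from the 17-item form with n = 44/17 = 2.5882.
r_{44} = n·r / (1 + (n − 1)·r) = 2.0188 / 2.2388 ≈ 0.9017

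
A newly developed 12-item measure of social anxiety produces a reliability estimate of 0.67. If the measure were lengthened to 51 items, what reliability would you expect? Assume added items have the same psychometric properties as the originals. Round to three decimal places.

0.896

Length ratio n = 51/12 = 4.25
By Spearman-Brown, r_new = n r / (1 + (n − 1) r).
r_new = 4.25·0.67 / [1 + (4.25 − 1)·0.67]
r_new = 2.8475 / 3.1775 ≈ 0.8961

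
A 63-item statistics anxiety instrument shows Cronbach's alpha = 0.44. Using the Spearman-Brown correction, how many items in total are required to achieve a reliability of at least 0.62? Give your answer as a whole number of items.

131

Invert Spearman-Brown to solve for n:
n = r*(1 − r) / [ r (1 − r*) ]
n = 0.62 × (1 − 0.44) / [ 0.44 × (1 − 0.62) ]
n = 0.3472 / 0.1672 ≈ 2.0766
So the test needs 2.0766 × 63 ≈ 130.83 items; rounding up, 131.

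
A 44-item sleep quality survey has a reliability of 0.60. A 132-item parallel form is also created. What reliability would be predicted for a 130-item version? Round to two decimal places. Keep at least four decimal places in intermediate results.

0.82

Only the ratio of lengths matters: n = 130/44 = 2.9545
r_{130} = n·r / (1 + (n − 1)·r) = 1.7727 / 2.1727 ≈ 0.8159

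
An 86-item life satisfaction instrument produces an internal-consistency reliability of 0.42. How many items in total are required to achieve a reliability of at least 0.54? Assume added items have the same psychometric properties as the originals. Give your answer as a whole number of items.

140

n = 0.54(1 − 0.42) / [0.42(1 − 0.54)]
  = 0.3132 / 0.1932 = 1.6211
So the test needs 1.6211 × 86 ≈ 139.41 items; rounding up, 140.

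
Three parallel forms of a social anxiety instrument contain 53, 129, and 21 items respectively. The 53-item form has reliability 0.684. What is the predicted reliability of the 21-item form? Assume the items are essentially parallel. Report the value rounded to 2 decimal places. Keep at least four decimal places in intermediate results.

Only the ratio of lengths matters: n = 21/53 = 0.3962
r_{21} = n·r / (1 + (n − 1)·r) = 0.2710 / 0.5870 ≈ 0.4617

0.46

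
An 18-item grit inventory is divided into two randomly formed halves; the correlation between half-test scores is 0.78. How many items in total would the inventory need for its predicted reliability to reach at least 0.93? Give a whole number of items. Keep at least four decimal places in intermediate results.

r_full = 2(0.78)/(1 + 0.78) = 0.8764
n = r_tgt(1 − r_full) / [r_full(1 − r_tgt)] = 0.93 × 0.1236 / (0.8764 × 0.07) ≈ 1.8737
Items = 1.8737 × 18 ≈ 33.73 → 34

34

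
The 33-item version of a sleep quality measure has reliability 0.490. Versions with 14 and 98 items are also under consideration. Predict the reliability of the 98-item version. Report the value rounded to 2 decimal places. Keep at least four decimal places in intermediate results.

0.74

Only the ratio of lengths matters: n = 98/33 = 2.9697
r_{98} = n·r / (1 + (n − 1)·r) = 1.4552 / 1.9652 ≈ 0.7405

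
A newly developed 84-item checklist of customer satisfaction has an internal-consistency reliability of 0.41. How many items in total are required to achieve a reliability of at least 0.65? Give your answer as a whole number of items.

225

Invert Spearman-Brown to solve for n:
n = r_target (1 − r_old) / [ r_old (1 − r_target) ]
n = [0.65 × 0.59] / [0.41 × 0.35]
  = 0.3835 / 0.1435 = 2.6725
Items needed = n × 84 = 2.6725 × 84 ≈ 224.49 → round up to 225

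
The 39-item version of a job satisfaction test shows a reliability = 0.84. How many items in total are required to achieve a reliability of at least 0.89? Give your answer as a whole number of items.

n = 0.89(1 − 0.84) / [0.84(1 − 0.89)]
  = 0.1424 / 0.0924 = 1.5411
1.5411 × 39 = 60.10 → 61 items

61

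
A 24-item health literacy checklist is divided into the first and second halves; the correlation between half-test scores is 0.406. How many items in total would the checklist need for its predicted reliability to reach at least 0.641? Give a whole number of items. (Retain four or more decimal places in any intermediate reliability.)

32

Corrected full-test reliability: r_full = 2 × 0.406 / (1 + 0.406) ≈ 0.5775
n = r_tgt(1 − r_full) / [r_full(1 − r_tgt)] = 0.641 × 0.4225 / (0.5775 × 0.359) ≈ 1.3063
Items = 1.3063 × 24 ≈ 31.35 → 32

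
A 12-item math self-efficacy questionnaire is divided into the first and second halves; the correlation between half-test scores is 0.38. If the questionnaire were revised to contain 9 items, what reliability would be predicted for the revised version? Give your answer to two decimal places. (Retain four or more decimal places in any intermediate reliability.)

Spearman-Brown correction (n = 2): r_full = 2·0.38/(1 + 0.38) = 0.5507
Length factor from 12 to 9 items: n = 9/12 = 0.7500
r_new = n·r_full / (1 + (n − 1)·r_full) = 0.4130 / 0.8623 ≈ 0.4790

0.48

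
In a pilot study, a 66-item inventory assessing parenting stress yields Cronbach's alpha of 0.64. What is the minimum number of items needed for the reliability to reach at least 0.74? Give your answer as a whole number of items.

106

Spearman-Brown solved for the length factor n:
n = r*(1 − r) / [ r (1 − r*) ]
n = 0.74(1 − 0.64) / [0.64(1 − 0.74)]
  = 0.2664 / 0.1664 = 1.6010
1.6010 × 66 = 105.67 → 106 items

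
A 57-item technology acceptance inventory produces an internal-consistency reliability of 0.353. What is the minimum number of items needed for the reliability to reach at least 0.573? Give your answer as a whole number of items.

Spearman-Brown solved for the length factor n:
n = r*(1 − r) / [ r (1 − r*) ]
n = 0.573(1 − 0.353) / [0.353(1 − 0.573)]
n = 0.370731 / 0.150731 ≈ 2.4596
2.4596 × 57 = 140.20 → 141 items

141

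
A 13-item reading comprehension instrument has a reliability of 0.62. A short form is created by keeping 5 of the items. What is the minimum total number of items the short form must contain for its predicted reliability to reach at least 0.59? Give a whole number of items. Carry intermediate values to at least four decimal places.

12

First, r for the 5-item form: n = 5/13 = 0.3846, so r_5 = 0.3846·0.62/(1 + (0.3846 − 1)·0.62) = 0.3856
Length factor from the short form to reach 0.59: n' = 0.59(1 − 0.3856) / [0.3856(1 − 0.59)] ≈ 2.2929
Items = 2.2929 × 5 ≈ 11.46 → 12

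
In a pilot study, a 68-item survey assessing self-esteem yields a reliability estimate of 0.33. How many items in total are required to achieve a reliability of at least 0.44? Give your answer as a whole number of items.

109

Rearranging the Spearman-Brown formula for n,
n = r*(1 − r) / [ r (1 − r*) ]
n = [0.44 × 0.67] / [0.33 × 0.56]
  = 0.2948 / 0.1848 = 1.5952
Items needed = n × 68 = 1.5952 × 68 ≈ 108.47 → round up to 109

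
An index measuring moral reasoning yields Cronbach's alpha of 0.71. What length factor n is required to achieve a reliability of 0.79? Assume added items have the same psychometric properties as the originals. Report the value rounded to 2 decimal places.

1.54

Spearman-Brown solved for the length factor n:
n = r*(1 − r) / [ r (1 − r*) ]
n = 0.79 × (1 − 0.71) / [ 0.71 × (1 − 0.79) ]
  = 0.2291 / 0.1491 = 1.5366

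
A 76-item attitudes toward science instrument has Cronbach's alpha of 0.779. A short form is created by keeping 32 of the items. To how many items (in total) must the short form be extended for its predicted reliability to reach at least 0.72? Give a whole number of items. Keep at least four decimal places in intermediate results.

56

Short-form reliability: n = 32/76 = 0.4211; r_32 = n·r/(1+(n−1)r) ≈ 0.5975
Then solve for n' with r_old = 0.5975, r_target = 0.72: n' = 0.72(1 − 0.5975)/[0.5975(1 − 0.72)] = 1.7322
Items = 1.7322 × 32 ≈ 55.43 → 56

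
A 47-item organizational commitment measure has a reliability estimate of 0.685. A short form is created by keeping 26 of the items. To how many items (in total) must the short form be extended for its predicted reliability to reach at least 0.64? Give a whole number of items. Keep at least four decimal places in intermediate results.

39

Short-form reliability: n = 26/47 = 0.5532; r_26 = n·r/(1+(n−1)r) ≈ 0.5461
Length factor from the short form to reach 0.64: n' = 0.64(1 − 0.5461) / [0.5461(1 − 0.64)] ≈ 1.4776
Total items = 1.4776 × 26 = 38.42, rounded up to 39.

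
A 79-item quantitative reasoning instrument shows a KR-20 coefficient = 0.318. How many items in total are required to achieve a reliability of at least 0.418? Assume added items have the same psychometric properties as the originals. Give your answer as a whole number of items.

122

Spearman-Brown solved for the length factor n:
n = r_target (1 − r_old) / [ r_old (1 − r_target) ]
n = 0.418 × (1 − 0.318) / [ 0.318 × (1 − 0.418) ]
  = 0.285076 / 0.185076 = 1.5403
1.5403 × 79 = 121.68 → 122 items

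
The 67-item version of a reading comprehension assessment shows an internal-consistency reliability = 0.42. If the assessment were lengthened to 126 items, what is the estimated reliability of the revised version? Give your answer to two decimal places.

0.58

The new length is 126/67 = 1.8806 times the old.
By Spearman-Brown, r_new = n r / (1 + (n − 1) r).
r_new = 1.8806·0.42 / [1 + (1.8806 − 1)·0.42]
r_new = 0.7899 / 1.3699 ≈ 0.5766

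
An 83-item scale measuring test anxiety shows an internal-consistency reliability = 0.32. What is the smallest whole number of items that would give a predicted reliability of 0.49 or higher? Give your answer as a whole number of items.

Invert Spearman-Brown to solve for n:
n = r*(1 − r) / [ r (1 − r*) ]
n = 0.49(1 − 0.32) / [0.32(1 − 0.49)]
  = 0.3332 / 0.1632 = 2.0417
2.0417 × 83 = 169.46 → 170 items

170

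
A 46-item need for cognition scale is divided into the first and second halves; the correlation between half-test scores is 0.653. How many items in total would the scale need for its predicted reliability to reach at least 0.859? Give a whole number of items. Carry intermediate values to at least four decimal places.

75

r_full = 2(0.653)/(1 + 0.653) = 0.7901
Solve Spearman-Brown for n: n = 0.859(1 − 0.7901) / [0.7901(1 − 0.859)] = 1.6185
Items = 1.6185 × 46 ≈ 74.45 → 75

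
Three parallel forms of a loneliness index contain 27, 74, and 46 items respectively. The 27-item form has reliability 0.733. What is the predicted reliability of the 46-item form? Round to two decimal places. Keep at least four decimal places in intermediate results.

Only the ratio of lengths matters: n = 46/27 = 1.7037
r_{46} = n·r / (1 + (n − 1)·r) = 1.2488 / 1.5158 ≈ 0.8239

0.82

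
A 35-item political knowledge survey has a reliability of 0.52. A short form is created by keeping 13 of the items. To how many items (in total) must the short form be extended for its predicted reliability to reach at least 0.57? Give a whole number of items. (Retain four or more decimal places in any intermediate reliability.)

43

Short-form reliability: n = 13/35 = 0.3714; r_13 = n·r/(1+(n−1)r) ≈ 0.2869
Length factor from the short form to reach 0.57: n' = 0.57(1 − 0.2869) / [0.2869(1 − 0.57)] ≈ 3.2948
Total items = 3.2948 × 13 = 42.83, rounded up to 43.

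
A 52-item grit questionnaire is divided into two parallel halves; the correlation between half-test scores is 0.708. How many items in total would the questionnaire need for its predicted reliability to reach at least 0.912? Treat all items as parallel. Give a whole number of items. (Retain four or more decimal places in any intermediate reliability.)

112

Corrected full-test reliability: r_full = 2 × 0.708 / (1 + 0.708) ≈ 0.8290
Solve Spearman-Brown for n: n = 0.912(1 − 0.8290) / [0.8290(1 − 0.912)] = 2.1377
Required items = 2.1377 × 52 = 111.16, so 112 items.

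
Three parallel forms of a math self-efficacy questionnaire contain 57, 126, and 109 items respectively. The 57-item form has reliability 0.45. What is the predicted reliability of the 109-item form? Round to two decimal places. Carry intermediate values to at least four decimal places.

0.61

Only the ratio of lengths matters: n = 109/57 = 1.9123
r_{109} = n·r / (1 + (n − 1)·r) = 0.8605 / 1.4105 ≈ 0.6101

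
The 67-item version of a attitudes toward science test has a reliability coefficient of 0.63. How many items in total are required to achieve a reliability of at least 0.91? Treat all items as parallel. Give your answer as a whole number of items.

Rearranging the Spearman-Brown formula for n,
n = r*(1 − r) / [ r (1 − r*) ]
n = 0.91 × (1 − 0.63) / [ 0.63 × (1 − 0.91) ]
  = 0.3367 / 0.0567 = 5.9383
So the test needs 5.9383 × 67 ≈ 397.87 items; rounding up, 398.

398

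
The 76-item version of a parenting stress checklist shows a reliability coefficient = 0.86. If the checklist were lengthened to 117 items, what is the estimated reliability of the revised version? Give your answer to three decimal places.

Length ratio n = 117/76 = 1.5395
Apply the Spearman-Brown prophecy formula, r' = nr / [1 + (n − 1)r]:
r_new = (1.5395 × 0.86) / (1 + (1.5395 − 1) × 0.86)
     = 1.3240 / 1.4640 = 0.9044

0.904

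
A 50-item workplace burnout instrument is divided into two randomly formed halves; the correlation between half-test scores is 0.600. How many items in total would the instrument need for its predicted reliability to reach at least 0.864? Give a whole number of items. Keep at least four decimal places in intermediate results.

Corrected full-test reliability: r_full = 2 × 0.600 / (1 + 0.600) ≈ 0.7500
n = r_tgt(1 − r_full) / [r_full(1 − r_tgt)] = 0.864 × 0.2500 / (0.7500 × 0.136) ≈ 2.1176
Items = 2.1176 × 50 ≈ 105.88 → 106

106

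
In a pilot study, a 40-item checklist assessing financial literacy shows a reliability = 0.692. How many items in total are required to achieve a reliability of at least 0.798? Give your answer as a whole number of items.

Spearman-Brown solved for the length factor n:
n = r_target (1 − r_old) / [ r_old (1 − r_target) ]
n = 0.798(1 − 0.692) / [0.692(1 − 0.798)]
  = 0.245784 / 0.139784 = 1.7583
So the test needs 1.7583 × 40 ≈ 70.33 items; rounding up, 71.

71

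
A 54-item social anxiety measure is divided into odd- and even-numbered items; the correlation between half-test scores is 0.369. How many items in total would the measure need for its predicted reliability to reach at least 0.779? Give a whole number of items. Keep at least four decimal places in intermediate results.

Corrected full-test reliability: r_full = 2 × 0.369 / (1 + 0.369) ≈ 0.5391
n = r_tgt(1 − r_full) / [r_full(1 − r_tgt)] = 0.779 × 0.4609 / (0.5391 × 0.221) ≈ 3.0136
Items = 3.0136 × 54 ≈ 162.73 → 163

163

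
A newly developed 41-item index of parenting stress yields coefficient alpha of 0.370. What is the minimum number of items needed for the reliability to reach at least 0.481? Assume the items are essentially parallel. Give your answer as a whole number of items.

Invert Spearman-Brown to solve for n:
n = r_target (1 − r_old) / [ r_old (1 − r_target) ]
n = 0.481(1 − 0.370) / [0.370(1 − 0.481)]
  = 0.303030 / 0.192030 = 1.5780
1.5780 × 41 = 64.70 → 65 items

65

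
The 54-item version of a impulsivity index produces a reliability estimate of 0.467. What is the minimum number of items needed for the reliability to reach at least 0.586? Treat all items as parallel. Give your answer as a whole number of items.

n = 0.586(1 − 0.467) / [0.467(1 − 0.586)]
  = 0.312338 / 0.193338 = 1.6155
1.6155 × 54 = 87.24 → 88 items

88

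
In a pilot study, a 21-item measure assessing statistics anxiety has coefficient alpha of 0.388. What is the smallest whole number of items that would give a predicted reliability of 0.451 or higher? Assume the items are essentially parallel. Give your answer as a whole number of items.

28

n = 0.451 × (1 − 0.388) / [ 0.388 × (1 − 0.451) ]
  = 0.276012 / 0.213012 = 1.2958
So the test needs 1.2958 × 21 ≈ 27.21 items; rounding up, 28.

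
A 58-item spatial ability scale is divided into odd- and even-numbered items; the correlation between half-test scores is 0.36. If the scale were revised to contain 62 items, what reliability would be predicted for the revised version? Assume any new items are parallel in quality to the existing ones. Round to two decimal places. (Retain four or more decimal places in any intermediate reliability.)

0.55

First correct the split-half correlation to full-test reliability: r_full = 2 × 0.36 / (1 + 0.36) ≈ 0.5294
Then adjust to 62 items: n = 62/58 = 1.0690
r_new = n·r_full / (1 + (n − 1)·r_full) = 0.5659 / 1.0365 ≈ 0.5460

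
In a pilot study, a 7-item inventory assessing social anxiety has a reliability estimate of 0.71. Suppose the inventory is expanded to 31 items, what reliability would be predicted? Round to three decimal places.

The new length is 31/7 = 4.4286 times the old.
Apply the Spearman-Brown prophecy formula, r' = nr / [1 + (n − 1)r]:
r_new = 4.4286·0.71 / [1 + (4.4286 − 1)·0.71]
     = 3.1443 / 3.4343 = 0.9156

0.916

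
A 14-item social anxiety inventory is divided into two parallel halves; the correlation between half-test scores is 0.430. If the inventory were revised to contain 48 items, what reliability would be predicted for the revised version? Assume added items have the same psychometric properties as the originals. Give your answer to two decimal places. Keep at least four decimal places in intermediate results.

0.84

Spearman-Brown correction (n = 2): r_full = 2·0.430/(1 + 0.430) = 0.6014
Length factor from 14 to 48 items: n = 48/14 = 3.4286
r_new = n·r_full / (1 + (n − 1)·r_full) = 2.0620 / 2.4606 ≈ 0.8380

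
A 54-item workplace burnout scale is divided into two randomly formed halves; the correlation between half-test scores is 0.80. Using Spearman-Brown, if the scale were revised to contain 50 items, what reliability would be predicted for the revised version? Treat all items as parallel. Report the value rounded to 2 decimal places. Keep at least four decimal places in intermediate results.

0.88

Full-test reliability from the split-half r: r_full = 2(0.80)/(1 + 0.80) = 0.8889
Then adjust to 50 items: n = 50/54 = 0.9259
r_new = n·r_full / (1 + (n − 1)·r_full) = 0.8230 / 0.9341 ≈ 0.8811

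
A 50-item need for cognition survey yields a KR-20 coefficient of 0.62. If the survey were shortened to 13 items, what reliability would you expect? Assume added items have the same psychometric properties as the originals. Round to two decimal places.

0.30

The new length is 13/50 = 0.26 times the old.
Apply the Spearman-Brown prophecy formula, r' = nr / [1 + (n − 1)r]:
r_new = (0.26 × 0.62) / (1 + (0.26 − 1) × 0.62)
r_new = 0.1612 / 0.5412 ≈ 0.2979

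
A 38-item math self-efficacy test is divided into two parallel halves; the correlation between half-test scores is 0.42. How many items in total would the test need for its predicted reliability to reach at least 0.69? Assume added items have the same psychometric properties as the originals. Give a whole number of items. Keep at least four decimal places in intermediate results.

Corrected full-test reliability: r_full = 2 × 0.42 / (1 + 0.42) ≈ 0.5915
n = r_tgt(1 − r_full) / [r_full(1 − r_tgt)] = 0.69 × 0.4085 / (0.5915 × 0.31) ≈ 1.5372
Required items = 1.5372 × 38 = 58.41, so 59 items.

59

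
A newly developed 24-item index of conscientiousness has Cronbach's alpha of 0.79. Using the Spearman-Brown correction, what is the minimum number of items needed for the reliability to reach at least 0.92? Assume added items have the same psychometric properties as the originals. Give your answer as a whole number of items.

74

n = 0.92(1 − 0.79) / [0.79(1 − 0.92)]
n = 0.1932 / 0.0632 ≈ 3.0570
Items needed = n × 24 = 3.0570 × 24 ≈ 73.37 → round up to 74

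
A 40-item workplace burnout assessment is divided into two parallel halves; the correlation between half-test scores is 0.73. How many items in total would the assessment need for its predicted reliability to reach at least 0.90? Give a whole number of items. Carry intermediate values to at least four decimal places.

Corrected full-test reliability: r_full = 2 × 0.73 / (1 + 0.73) ≈ 0.8439
n = r_tgt(1 − r_full) / [r_full(1 − r_tgt)] = 0.90 × 0.1561 / (0.8439 × 0.10) ≈ 1.6648
Required items = 1.6648 × 40 = 66.59, so 67 items.

67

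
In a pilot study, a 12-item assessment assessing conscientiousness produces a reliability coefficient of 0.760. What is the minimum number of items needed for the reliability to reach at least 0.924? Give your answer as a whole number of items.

Spearman-Brown solved for the length factor n:
n = r*(1 − r) / [ r (1 − r*) ]
n = [0.924 × 0.240] / [0.760 × 0.076]
n = 0.221760 / 0.057760 ≈ 3.8393
So the test needs 3.8393 × 12 ≈ 46.07 items; rounding up, 47.

47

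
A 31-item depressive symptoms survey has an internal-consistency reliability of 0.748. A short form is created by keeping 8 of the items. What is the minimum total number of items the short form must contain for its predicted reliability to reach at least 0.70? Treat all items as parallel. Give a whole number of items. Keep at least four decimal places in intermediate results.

First, r for the 8-item form: n = 8/31 = 0.2581, so r_8 = 0.2581·0.748/(1 + (0.2581 − 1)·0.748) = 0.4338
Length factor from the short form to reach 0.70: n' = 0.70(1 − 0.4338) / [0.4338(1 − 0.70)] ≈ 3.0455
Total items = 3.0455 × 8 = 24.36, rounded up to 25.

25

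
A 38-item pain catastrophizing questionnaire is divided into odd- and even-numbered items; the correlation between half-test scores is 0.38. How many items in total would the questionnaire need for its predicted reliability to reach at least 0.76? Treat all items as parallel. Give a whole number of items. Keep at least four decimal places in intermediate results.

r_full = 2(0.38)/(1 + 0.38) = 0.5507
n = r_tgt(1 − r_full) / [r_full(1 − r_tgt)] = 0.76 × 0.4493 / (0.5507 × 0.24) ≈ 2.5836
Items = 2.5836 × 38 ≈ 98.18 → 99

99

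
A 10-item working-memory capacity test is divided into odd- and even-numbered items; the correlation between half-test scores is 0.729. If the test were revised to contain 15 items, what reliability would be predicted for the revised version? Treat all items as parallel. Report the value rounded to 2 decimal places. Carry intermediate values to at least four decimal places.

Spearman-Brown correction (n = 2): r_full = 2·0.729/(1 + 0.729) = 0.8433
Then adjust to 15 items: n = 15/10 = 1.5000
r_new = n·r_full / (1 + (n − 1)·r_full) = 1.2650 / 1.4217 ≈ 0.8898

0.89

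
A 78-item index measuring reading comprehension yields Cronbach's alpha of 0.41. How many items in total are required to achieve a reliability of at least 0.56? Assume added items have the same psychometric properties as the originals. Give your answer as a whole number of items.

Spearman-Brown solved for the length factor n:
n = r*(1 − r) / [ r (1 − r*) ]
n = 0.56 × (1 − 0.41) / [ 0.41 × (1 − 0.56) ]
n = 0.3304 / 0.1804 ≈ 1.8315
Items needed = n × 78 = 1.8315 × 78 ≈ 142.86 → round up to 143

143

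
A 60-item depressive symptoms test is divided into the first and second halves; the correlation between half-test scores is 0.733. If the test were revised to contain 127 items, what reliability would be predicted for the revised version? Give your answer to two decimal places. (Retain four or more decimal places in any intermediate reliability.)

0.92

Full-test reliability from the split-half r: r_full = 2(0.733)/(1 + 0.733) = 0.8459
Length factor from 60 to 127 items: n = 127/60 = 2.1167
r_new = n·r_full / (1 + (n − 1)·r_full) = 1.7905 / 1.9446 ≈ 0.9208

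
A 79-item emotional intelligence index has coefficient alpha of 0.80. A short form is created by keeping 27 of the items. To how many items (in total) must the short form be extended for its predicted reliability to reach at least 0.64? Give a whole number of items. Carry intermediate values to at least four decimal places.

36

First, r for the 27-item form: n = 27/79 = 0.3418, so r_27 = 0.3418·0.80/(1 + (0.3418 − 1)·0.80) = 0.5776
Then solve for n' with r_old = 0.5776, r_target = 0.64: n' = 0.64(1 − 0.5776)/[0.5776(1 − 0.64)] = 1.3001
Total items = 1.3001 × 27 = 35.10, rounded up to 36.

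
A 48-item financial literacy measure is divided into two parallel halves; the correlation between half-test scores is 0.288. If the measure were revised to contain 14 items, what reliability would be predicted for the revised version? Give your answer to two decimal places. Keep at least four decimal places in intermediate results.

0.19

Spearman-Brown correction (n = 2): r_full = 2·0.288/(1 + 0.288) = 0.4472
Length factor from 48 to 14 items: n = 14/48 = 0.2917
r_new = n·r_full / (1 + (n − 1)·r_full) = 0.1304 / 0.6832 ≈ 0.1909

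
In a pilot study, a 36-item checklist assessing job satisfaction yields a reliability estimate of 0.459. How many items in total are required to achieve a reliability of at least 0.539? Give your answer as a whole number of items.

50

n = 0.539 × (1 − 0.459) / [ 0.459 × (1 − 0.539) ]
n = 0.291599 / 0.211599 ≈ 1.3781
So the test needs 1.3781 × 36 ≈ 49.61 items; rounding up, 50.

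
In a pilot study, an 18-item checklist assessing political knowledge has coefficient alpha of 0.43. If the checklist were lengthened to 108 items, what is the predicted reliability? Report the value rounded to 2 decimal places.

Length ratio n = 108/18 = 6
Spearman-Brown: r_new = n·r / (1 + (n − 1)·r)
r_new = (6 × 0.43) / (1 + (6 − 1) × 0.43)
     = 2.5800 / 3.1500 = 0.8190

0.82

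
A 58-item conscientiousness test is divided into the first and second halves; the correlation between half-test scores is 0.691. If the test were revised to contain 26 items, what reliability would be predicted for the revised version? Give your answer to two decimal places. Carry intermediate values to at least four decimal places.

First correct the split-half correlation to full-test reliability: r_full = 2 × 0.691 / (1 + 0.691) ≈ 0.8173
Then adjust to 26 items: n = 26/58 = 0.4483
r_new = n·r_full / (1 + (n − 1)·r_full) = 0.3664 / 0.5491 ≈ 0.6673

0.67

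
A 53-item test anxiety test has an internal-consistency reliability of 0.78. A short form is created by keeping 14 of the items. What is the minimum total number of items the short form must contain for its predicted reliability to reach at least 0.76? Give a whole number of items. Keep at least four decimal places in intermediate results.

First, r for the 14-item form: n = 14/53 = 0.2642, so r_14 = 0.2642·0.78/(1 + (0.2642 − 1)·0.78) = 0.4837
Length factor from the short form to reach 0.76: n' = 0.76(1 − 0.4837) / [0.4837(1 − 0.76)] ≈ 3.3801
Items = 3.3801 × 14 ≈ 47.32 → 48

48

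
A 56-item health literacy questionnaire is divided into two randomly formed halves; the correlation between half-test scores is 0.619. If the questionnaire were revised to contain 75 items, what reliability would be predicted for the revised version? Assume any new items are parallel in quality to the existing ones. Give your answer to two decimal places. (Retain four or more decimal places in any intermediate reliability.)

0.81

Spearman-Brown correction (n = 2): r_full = 2·0.619/(1 + 0.619) = 0.7647
Length factor from 56 to 75 items: n = 75/56 = 1.3393
r_new = n·r_full / (1 + (n − 1)·r_full) = 1.0242 / 1.2595 ≈ 0.8132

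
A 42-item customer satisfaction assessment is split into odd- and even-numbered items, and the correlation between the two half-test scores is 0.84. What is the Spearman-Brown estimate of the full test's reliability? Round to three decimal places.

0.913

r_full = 2(0.84) / (1 + 0.84)
r_full = 1.6800 / 1.8400 ≈ 0.9130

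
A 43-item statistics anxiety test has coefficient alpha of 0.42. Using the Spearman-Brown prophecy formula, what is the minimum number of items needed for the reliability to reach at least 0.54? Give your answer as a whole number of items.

70

Rearranging the Spearman-Brown formula for n,
n = r_target (1 − r_old) / [ r_old (1 − r_target) ]
n = 0.54 × (1 − 0.42) / [ 0.42 × (1 − 0.54) ]
  = 0.3132 / 0.1932 = 1.6211
Items needed = n × 43 = 1.6211 × 43 ≈ 69.71 → round up to 70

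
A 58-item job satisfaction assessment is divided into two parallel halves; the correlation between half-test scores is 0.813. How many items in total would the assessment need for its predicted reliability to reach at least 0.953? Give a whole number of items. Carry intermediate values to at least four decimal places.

136

r_full = 2(0.813)/(1 + 0.813) = 0.8969
Solve Spearman-Brown for n: n = 0.953(1 − 0.8969) / [0.8969(1 − 0.953)] = 2.3308
Items = 2.3308 × 58 ≈ 135.19 → 136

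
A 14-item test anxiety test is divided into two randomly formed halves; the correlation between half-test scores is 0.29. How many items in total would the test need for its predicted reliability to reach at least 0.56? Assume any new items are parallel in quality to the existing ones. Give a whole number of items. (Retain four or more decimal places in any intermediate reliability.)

r_full = 2(0.29)/(1 + 0.29) = 0.4496
Solve Spearman-Brown for n: n = 0.56(1 − 0.4496) / [0.4496(1 − 0.56)] = 1.5581
Required items = 1.5581 × 14 = 21.81, so 22 items.

22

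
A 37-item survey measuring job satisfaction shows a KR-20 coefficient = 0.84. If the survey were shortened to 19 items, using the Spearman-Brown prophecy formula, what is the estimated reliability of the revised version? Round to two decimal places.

n = 19/37 = 0.5135
r_new = (0.5135 × 0.84) / (1 + (0.5135 − 1) × 0.84)
r_new = 0.4313 / 0.5913 ≈ 0.7294

0.73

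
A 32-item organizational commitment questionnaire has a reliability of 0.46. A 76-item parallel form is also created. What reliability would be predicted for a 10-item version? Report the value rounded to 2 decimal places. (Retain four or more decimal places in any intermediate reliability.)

Only the ratio of lengths matters: n = 10/32 = 0.3125
r_{10} = n·r / (1 + (n − 1)·r) = 0.1438 / 0.6837 ≈ 0.2103

0.21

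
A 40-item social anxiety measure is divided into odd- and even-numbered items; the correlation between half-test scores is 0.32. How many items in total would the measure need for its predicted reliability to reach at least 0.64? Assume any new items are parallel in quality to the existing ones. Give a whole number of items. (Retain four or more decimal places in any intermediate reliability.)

Corrected full-test reliability: r_full = 2 × 0.32 / (1 + 0.32) ≈ 0.4848
Solve Spearman-Brown for n: n = 0.64(1 − 0.4848) / [0.4848(1 − 0.64)] = 1.8893
Items = 1.8893 × 40 ≈ 75.57 → 76

76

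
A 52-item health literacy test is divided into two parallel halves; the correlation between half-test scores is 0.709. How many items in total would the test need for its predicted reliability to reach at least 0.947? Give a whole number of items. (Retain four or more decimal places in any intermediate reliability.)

191

Corrected full-test reliability: r_full = 2 × 0.709 / (1 + 0.709) ≈ 0.8297
Solve Spearman-Brown for n: n = 0.947(1 − 0.8297) / [0.8297(1 − 0.947)] = 3.6675
Items = 3.6675 × 52 ≈ 190.71 → 191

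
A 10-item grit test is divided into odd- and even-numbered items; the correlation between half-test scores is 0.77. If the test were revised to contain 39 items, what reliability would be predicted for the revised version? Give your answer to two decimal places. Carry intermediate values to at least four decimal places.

0.96

Full-test reliability from the split-half r: r_full = 2(0.77)/(1 + 0.77) = 0.8701
Length factor from 10 to 39 items: n = 39/10 = 3.9000
r_new = n·r_full / (1 + (n − 1)·r_full) = 3.3934 / 3.5233 ≈ 0.9631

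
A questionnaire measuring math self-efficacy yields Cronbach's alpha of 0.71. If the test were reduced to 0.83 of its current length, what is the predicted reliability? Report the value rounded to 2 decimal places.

0.67

r_new = 0.83·0.71 / [1 + (0.83 − 1)·0.71]
     = 0.5893 / 0.8793 = 0.6702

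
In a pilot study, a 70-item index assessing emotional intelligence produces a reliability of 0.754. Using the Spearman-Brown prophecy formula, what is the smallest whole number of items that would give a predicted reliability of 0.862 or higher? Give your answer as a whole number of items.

n = 0.862 × (1 − 0.754) / [ 0.754 × (1 − 0.862) ]
  = 0.212052 / 0.104052 = 2.0379
So the test needs 2.0379 × 70 ≈ 142.65 items; rounding up, 143.

143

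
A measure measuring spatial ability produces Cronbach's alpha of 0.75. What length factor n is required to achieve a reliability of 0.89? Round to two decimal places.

2.70

Rearranging the Spearman-Brown formula for n,
n = r_target (1 − r_old) / [ r_old (1 − r_target) ]
n = [0.89 × 0.25] / [0.75 × 0.11]
  = 0.2225 / 0.0825 = 2.6970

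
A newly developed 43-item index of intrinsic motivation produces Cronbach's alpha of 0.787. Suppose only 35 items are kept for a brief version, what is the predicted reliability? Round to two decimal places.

0.75

n = 35/43 = 0.814
Spearman-Brown: r_new = n·r / (1 + (n − 1)·r)
r_new = 0.814·0.787 / [1 + (0.814 − 1)·0.787]
r_new = 0.6406 / 0.8536 ≈ 0.7505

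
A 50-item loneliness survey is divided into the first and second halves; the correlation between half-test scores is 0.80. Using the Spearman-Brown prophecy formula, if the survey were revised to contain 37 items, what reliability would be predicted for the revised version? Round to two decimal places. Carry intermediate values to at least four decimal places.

0.86

Spearman-Brown correction (n = 2): r_full = 2·0.80/(1 + 0.80) = 0.8889
Then adjust to 37 items: n = 37/50 = 0.7400
r_new = n·r_full / (1 + (n − 1)·r_full) = 0.6578 / 0.7689 ≈ 0.8555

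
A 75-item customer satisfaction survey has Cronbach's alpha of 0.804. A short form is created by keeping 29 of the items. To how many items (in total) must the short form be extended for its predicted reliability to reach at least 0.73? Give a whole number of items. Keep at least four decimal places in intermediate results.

50

Short-form reliability: n = 29/75 = 0.3867; r_29 = n·r/(1+(n−1)r) ≈ 0.6133
Length factor from the short form to reach 0.73: n' = 0.73(1 − 0.6133) / [0.6133(1 − 0.73)] ≈ 1.7047
Items = 1.7047 × 29 ≈ 49.44 → 50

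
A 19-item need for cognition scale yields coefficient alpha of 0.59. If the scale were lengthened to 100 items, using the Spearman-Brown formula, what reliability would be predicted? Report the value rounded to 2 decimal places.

The new length is 100/19 = 5.2632 times the old.
By Spearman-Brown, r_new = n r / (1 + (n − 1) r).
r_new = (5.2632 × 0.59) / (1 + (5.2632 − 1) × 0.59)
     = 3.1053 / 3.5153 = 0.8834

0.88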